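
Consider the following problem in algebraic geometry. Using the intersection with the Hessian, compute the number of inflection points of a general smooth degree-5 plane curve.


For a general smooth plane curve C of degree d, the inflection points are
the intersection of C with its Hessian curve, which has degree 3(d-2).
By Bezout, the total intersection number is d * 3(d-2) = 5 * 9 = 45.
For a general curve every flex is ordinary, so each contributes
multiplicity 1 to C·Hess(C), and the number of distinct inflection
points is 3d(d-2).
Inflection points = 3*5*(5-2) = 3*5*3 = 45

45


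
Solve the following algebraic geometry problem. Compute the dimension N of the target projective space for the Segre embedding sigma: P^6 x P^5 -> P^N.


The Segre embedding maps P^m x P^n into P^N via
all products of coordinates from each factor.
N = (m+1)(n+1) - 1
N = (6+1)(5+1) - 1
N = 7*6 - 1
N = 42 - 1 = 41

41


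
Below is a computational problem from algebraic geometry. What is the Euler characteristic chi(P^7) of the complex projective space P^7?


The complex projective space P^7 has one cell in each even real dimension 0, 2, ..., 14.
The cohomology groups are H^{2k}(P^7) = Z for k = 0,...,7, and 0 otherwise.
Euler characteristic = sum of Betti numbers = 1 per even-dimensional cohomology group.
chi(P^7) = 7 + 1 = 8

8


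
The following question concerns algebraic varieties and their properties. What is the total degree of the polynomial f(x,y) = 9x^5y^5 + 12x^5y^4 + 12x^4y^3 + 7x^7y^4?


Examine each term for its total degree (sum of exponents).
  Term '9x^5y^5' has total degree 5+5 = 10.
  Term '12x^5y^4' has total degree 5+4 = 9.
  Term '12x^4y^3' has total degree 4+3 = 7.
  Term '7x^7y^4' has total degree 7+4 = 11.
The maximum total degree among all terms is 11.

11


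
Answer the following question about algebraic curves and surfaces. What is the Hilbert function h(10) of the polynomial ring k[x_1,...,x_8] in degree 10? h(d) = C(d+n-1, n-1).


The Hilbert function for the polynomial ring in 8 variables is:
h(d) = C(d+n-1, n-1)
h(10) = C(10+8-1, 8-1) = C(17, 7)
= 17! / (7! * 10!)
= 19448

19448


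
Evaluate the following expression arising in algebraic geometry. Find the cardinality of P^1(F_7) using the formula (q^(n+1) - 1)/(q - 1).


P^1(F_7) has (q^(n+1) - 1)/(q - 1) points.
= 7^1 + 7^0
= 7 + 1
= 8

8


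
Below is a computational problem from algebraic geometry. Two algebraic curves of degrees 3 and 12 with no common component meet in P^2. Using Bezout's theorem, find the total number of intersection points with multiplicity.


Bezout's theorem states the intersection count equals the product of degrees.
Intersection count = 3 * 12 = 36

36


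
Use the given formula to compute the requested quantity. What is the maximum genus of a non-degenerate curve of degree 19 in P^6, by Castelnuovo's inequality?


Castelnuovo's bound: write d - 1 = m(r-1) + epsilon with 0 <= epsilon < r-1.
d - 1 = 19 - 1 = 18
r - 1 = 6 - 1 = 5
18 = 3*5 + 3, so m = 3, epsilon = 3
pi(d, r) = m(m-1)(r-1)/2 + m*epsilon
= 3*2*5/2 + 3*3
= 30/2 + 9
= 15 + 9 = 24

24


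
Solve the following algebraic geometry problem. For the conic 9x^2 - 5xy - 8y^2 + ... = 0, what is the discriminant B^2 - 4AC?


The discriminant of a conic Ax^2 + Bxy + Cy^2 + ... = 0 is B^2 - 4AC.
B^2 = (-5)^2 = 25
4AC = 4*9*(-8) = -288
Discriminant = 25 + 288 = 313

313


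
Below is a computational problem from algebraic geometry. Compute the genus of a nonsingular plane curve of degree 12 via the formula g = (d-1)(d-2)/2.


Using the genus formula for smooth plane curves:
g = (d-1)(d-2)/2
g = (12-1)(12-2)/2
g = 11*10/2
g = 110/2 = 55

55


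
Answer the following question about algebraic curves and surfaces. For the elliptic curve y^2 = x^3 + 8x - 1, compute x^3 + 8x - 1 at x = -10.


Compute x^3 + 8x - 1 at x = -10:
x^3 = (-10)^3 = -1000
8*x = 8*(-10) = -80
Sum: -1000 - 80 - 1 = -1081

-1081


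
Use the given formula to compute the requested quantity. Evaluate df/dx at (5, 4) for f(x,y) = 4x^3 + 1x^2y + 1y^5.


df/dx = 3*4*x^2 + 2*1*x^1*y
At (5,4): 3*4*5^2 + 2*1*5^1*4
= 300 + 40
= 340

340


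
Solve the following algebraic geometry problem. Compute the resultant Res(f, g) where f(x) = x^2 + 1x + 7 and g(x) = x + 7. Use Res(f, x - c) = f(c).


For Res(f, x - c), we evaluate f at x = c.
f(-7) = (-7)^2 + 1*(-7) + 7
= 49 - 7 + 7
= 42 + 7 = 49
Res(f, g) = 49

49


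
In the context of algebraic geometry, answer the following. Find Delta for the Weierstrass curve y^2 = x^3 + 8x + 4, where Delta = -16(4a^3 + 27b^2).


Compute each component:
4a^3 = 4*8^3 = 4*512 = 2048
27b^2 = 27*4^2 = 27*16 = 432
4a^3 + 27b^2 = 2048 + 432 = 2480
Delta = -16*2480 = -39680

-39680


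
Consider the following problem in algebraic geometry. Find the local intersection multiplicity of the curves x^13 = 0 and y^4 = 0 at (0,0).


The intersection multiplicity of V(x^a) and V(y^b) at the origin is:
I(O; V(x^13), V(y^4)) = dim_k(k[x,y]/(x^13, y^4))
A basis for k[x,y]/(x^13, y^4) is the set of monomials x^i * y^j
where 0 <= i < 13 and 0 <= j < 4.
The number of such monomials is 13 * 4 = 52

52


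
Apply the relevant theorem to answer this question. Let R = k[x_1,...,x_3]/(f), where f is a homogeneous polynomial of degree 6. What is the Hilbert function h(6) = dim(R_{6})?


For R = k[x_1,...,x_n]/(f) with f homogeneous of degree e:
The Hilbert series is (1 - t^e)/(1 - t)^n.
So h(d) = C(d+n-1, n-1) - C(d-e+n-1, n-1) for d >= e.
With n=3, e=6, d=6:
C(6+3-1, 3-1) = C(8, 2) = 28
C(6-6+3-1, 3-1) = C(2, 2) = 1
h(6) = 28 - 1 = 27

27


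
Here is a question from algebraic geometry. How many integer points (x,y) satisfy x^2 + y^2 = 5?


Systematically check integer values of x where x^2 <= 5.
For each valid x, check if 5 - x^2 is a perfect square.
x=1: 5 - 1 = 4, sqrt = 2 (valid)
x=2: 5 - 4 = 1, sqrt = 1 (valid)
Total integer solutions found: 8

8


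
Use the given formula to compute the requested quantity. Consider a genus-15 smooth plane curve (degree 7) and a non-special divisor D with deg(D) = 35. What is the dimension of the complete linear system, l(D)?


First, compute the genus of a smooth plane curve of degree 7:
g = (d-1)(d-2)/2 = (7-1)(7-2)/2 = 15
For a non-special divisor D (i.e., h^1(D) = 0), Riemann-Roch gives:
l(D) = deg(D) - g + 1
Since deg(D) = 35 >= 2g - 1 = 29, D is non-special.
l(D) = 35 - 15 + 1 = 21

21


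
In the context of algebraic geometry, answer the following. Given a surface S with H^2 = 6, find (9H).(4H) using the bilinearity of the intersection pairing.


Using bilinearity of the intersection pairing on a surface S:
(aH).(bH) = ab * (H.H)
We have H^2 = 6.
D.E = (9H).(4H) = 9*4*6
= 36*6
= 216

216


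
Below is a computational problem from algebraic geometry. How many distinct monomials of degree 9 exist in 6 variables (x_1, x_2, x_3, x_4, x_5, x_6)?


The number of degree-9 monomials in 6 variables is C(d+n-1, n-1).
= C(9+6-1, 6-1) = C(14, 5)
= 2002

2002


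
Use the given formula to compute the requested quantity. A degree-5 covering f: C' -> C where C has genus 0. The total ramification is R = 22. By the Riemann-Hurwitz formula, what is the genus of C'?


Riemann-Hurwitz formula: 2g' - 2 = d(2g - 2) + R
Given: d = 5, g = 0, R = 22
2g' - 2 = 5*(2*0 - 2) + 22
2g' - 2 = 5*(-2) + 22
2g' - 2 = -10 + 22 = 12
2g' = 14
g' = 7

7


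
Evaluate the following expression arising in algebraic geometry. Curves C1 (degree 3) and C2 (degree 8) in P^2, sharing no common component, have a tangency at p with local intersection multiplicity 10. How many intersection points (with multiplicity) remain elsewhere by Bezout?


By Bezout's theorem, the total intersection number is d1 * d2.
Total = 3 * 8 = 24
Intersection multiplicity at p = 10
Remaining intersections = 24 - 10 = 14

14


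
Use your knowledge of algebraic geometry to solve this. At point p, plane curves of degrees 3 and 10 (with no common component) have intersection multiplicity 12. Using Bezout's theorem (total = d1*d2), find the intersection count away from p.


By Bezout's theorem, the total intersection number is d1 * d2.
Total = 3 * 10 = 30
Intersection multiplicity at p = 12
Remaining intersections = 30 - 12 = 18

18


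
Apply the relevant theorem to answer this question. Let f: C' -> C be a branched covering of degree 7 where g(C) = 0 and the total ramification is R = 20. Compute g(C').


Riemann-Hurwitz formula: 2g' - 2 = d(2g - 2) + R
Given: d = 7, g = 0, R = 20
2g' - 2 = 7*(2*0 - 2) + 20
2g' - 2 = 7*(-2) + 20
2g' - 2 = -14 + 20 = 6
2g' = 8
g' = 4

4


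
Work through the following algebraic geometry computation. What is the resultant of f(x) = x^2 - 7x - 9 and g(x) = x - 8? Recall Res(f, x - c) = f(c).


For Res(f, x - c), we evaluate f at x = c.
f(8) = 8^2 - 7*8 - 9
= 64 - 56 - 9
= 8 - 9 = -1
Res(f, g) = -1

-1


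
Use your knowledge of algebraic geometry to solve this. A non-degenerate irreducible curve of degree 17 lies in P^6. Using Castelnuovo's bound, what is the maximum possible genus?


Castelnuovo's bound: write d - 1 = m(r-1) + epsilon with 0 <= epsilon < r-1.
d - 1 = 17 - 1 = 16
r - 1 = 6 - 1 = 5
16 = 3*5 + 1, so m = 3, epsilon = 1
pi(d, r) = m(m-1)(r-1)/2 + m*epsilon
= 3*2*5/2 + 3*1
= 30/2 + 3
= 15 + 3 = 18

18


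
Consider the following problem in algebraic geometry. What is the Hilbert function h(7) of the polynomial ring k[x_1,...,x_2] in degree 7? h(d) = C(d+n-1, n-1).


The Hilbert function for the polynomial ring in 2 variables is:
h(d) = C(d+n-1, n-1)
h(7) = C(7+2-1, 2-1) = C(8, 1)
= 8! / (1! * 7!)
= 8

8


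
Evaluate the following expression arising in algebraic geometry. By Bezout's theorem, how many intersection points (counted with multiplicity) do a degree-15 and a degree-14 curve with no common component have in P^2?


Bezout's theorem states the intersection count equals the product of degrees.
Intersection count = 15 * 14 = 210

210


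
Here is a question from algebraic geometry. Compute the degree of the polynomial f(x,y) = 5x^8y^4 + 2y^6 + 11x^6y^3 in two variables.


Examine each term for its total degree (sum of exponents).
  Term '5x^8y^4' has total degree 8+4 = 12.
  Term '2y^6' has total degree 0+6 = 6.
  Term '11x^6y^3' has total degree 6+3 = 9.
The maximum total degree among all terms is 12.

12


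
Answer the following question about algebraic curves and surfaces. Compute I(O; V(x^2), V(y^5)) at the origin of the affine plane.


The intersection multiplicity of V(x^a) and V(y^b) at the origin is:
I(O; V(x^2), V(y^5)) = dim_k(k[x,y]/(x^2, y^5))
A basis for k[x,y]/(x^2, y^5) is the set of monomials x^i * y^j
where 0 <= i < 2 and 0 <= j < 5.
The number of such monomials is 2 * 5 = 10

10


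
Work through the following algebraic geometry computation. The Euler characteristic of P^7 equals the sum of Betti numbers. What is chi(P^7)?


The complex projective space P^7 has one cell in each even real dimension 0, 2, ..., 14.
The cohomology groups are H^{2k}(P^7) = Z for k = 0,...,7, and 0 otherwise.
Euler characteristic = sum of Betti numbers = 1 per even-dimensional cohomology group.
chi(P^7) = 7 + 1 = 8

8


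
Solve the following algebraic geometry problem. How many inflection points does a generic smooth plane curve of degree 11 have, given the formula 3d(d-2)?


For a general smooth plane curve C of degree d, the inflection points are
the intersection of C with its Hessian curve, which has degree 3(d-2).
By Bezout, the total intersection number is d * 3(d-2) = 11 * 27 = 297.
For a general curve every flex is ordinary, so each contributes
multiplicity 1 to C·Hess(C), and the number of distinct inflection
points is 3d(d-2).
Inflection points = 3*11*(11-2) = 3*11*9 = 297

297


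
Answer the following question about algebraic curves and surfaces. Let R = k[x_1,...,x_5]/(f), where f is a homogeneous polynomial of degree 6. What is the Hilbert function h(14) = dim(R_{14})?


For R = k[x_1,...,x_n]/(f) with f homogeneous of degree e:
The Hilbert series is (1 - t^e)/(1 - t)^n.
So h(d) = C(d+n-1, n-1) - C(d-e+n-1, n-1) for d >= e.
With n=5, e=6, d=14:
C(14+5-1, 5-1) = C(18, 4) = 3060
C(14-6+5-1, 5-1) = C(12, 4) = 495
h(14) = 3060 - 495 = 2565

2565


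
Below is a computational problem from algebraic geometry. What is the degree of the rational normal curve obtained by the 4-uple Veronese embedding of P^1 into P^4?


The rational normal curve in P^4 is the image of P^1 under the 4-uple Veronese.
A general hyperplane in P^4 pulls back to a degree-4 form on P^1, which has 4 zeros,
so the curve meets a general hyperplane in 4 points. Degree = 4.

4


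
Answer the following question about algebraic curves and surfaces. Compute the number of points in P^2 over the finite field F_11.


P^2(F_11) has (q^(n+1) - 1)/(q - 1) points.
= 11^2 + 11^1 + 11^0
= 121 + 11 + 1
= 133

133


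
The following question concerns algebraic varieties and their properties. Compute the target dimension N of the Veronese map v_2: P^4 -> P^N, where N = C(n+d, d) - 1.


The Veronese embedding v_d: P^n -> P^N maps each point to all
degree-d monomials in n+1 homogeneous coordinates.
N = C(n+d, d) - 1
N = C(4+2, 2) - 1
N = C(6, 2) - 1
C(6, 2) = 15
N = 15 - 1 = 14

14


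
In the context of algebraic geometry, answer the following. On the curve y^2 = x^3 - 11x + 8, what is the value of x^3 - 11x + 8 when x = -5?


Compute x^3 - 11x + 8 at x = -5:
x^3 = (-5)^3 = -125
(-11)*x = (-11)*(-5) = 55
Sum: -125 + 55 + 8 = -62

-62


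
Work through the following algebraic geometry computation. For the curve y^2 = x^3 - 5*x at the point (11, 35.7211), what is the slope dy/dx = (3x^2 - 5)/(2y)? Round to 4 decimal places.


Using implicit differentiation of y^2 = x^3 - 5*x:
2y * dy/dx = 3x^2 - 5
dy/dx = (3x^2 - 5)/(2y)
Numerator: 3*11^2 - 5 = 358
Denominator: 2*35.7211 = 71.4422
dy/dx = 358/71.4422 = 5.0110

5.0110


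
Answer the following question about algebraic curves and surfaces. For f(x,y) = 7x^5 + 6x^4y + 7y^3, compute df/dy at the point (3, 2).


df/dy = 6*x^4 + 3*7*y^2
At (3,2): 6*3^4 + 3*7*2^2
= 486 + 84
= 570

570


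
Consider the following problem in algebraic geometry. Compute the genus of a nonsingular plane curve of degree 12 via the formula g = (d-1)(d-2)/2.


Using the genus formula for smooth plane curves:
g = (d-1)(d-2)/2
g = (12-1)(12-2)/2
g = 11*10/2
g = 110/2 = 55

55


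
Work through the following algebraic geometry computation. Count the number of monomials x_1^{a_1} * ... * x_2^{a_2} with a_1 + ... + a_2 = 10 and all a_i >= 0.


The number of degree-10 monomials in 2 variables is C(d+n-1, n-1).
= C(10+2-1, 2-1) = C(11, 1)
= 11

11


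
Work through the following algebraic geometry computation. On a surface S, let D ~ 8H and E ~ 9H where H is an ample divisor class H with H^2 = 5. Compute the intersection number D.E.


Using bilinearity of the intersection pairing on a surface S:
(aH).(bH) = ab * (H.H)
We have H^2 = 5.
D.E = (8H).(9H) = 8*9*5
= 72*5
= 360

360


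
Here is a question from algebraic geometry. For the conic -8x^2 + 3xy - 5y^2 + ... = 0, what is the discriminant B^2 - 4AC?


The discriminant of a conic Ax^2 + Bxy + Cy^2 + ... = 0 is B^2 - 4AC.
B^2 = 3^2 = 9
4AC = 4*(-8)*(-5) = 160
Discriminant = 9 - 160 = -151

-151


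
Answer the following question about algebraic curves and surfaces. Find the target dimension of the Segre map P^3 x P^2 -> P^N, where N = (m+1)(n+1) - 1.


The Segre embedding maps P^m x P^n into P^N via
all products of coordinates from each factor.
N = (m+1)(n+1) - 1
N = (3+1)(2+1) - 1
N = 4*3 - 1
N = 12 - 1 = 11

11


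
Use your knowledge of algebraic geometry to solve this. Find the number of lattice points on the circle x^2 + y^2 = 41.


Systematically check integer values of x where x^2 <= 41.
For each valid x, check if 41 - x^2 is a perfect square.
x=4: 41 - 16 = 25, sqrt = 5 (valid)
x=5: 41 - 25 = 16, sqrt = 4 (valid)
Total integer solutions found: 8

8


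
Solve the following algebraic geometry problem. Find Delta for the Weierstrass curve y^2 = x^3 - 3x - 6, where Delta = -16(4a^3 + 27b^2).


Compute each component:
4a^3 = 4*(-3)^3 = 4*(-27) = -108
27b^2 = 27*(-6)^2 = 27*36 = 972
4a^3 + 27b^2 = -108 + 972 = 864
Delta = -16*864 = -13824

-13824


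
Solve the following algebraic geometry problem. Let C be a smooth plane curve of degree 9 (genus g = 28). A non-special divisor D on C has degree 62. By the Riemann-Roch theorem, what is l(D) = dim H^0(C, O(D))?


First, compute the genus of a smooth plane curve of degree 9:
g = (d-1)(d-2)/2 = (9-1)(9-2)/2 = 28
For a non-special divisor D (i.e., h^1(D) = 0), Riemann-Roch gives:
l(D) = deg(D) - g + 1
Since deg(D) = 62 >= 2g - 1 = 55, D is non-special.
l(D) = 62 - 28 + 1 = 35

35


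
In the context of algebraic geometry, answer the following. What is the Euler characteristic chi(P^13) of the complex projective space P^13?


The complex projective space P^13 has one cell in each even real dimension 0, 2, ..., 26.
The cohomology groups are H^{2k}(P^13) = Z for k = 0,...,13, and 0 otherwise.
Euler characteristic = sum of Betti numbers = 1 per even-dimensional cohomology group.
chi(P^13) = 13 + 1 = 14

14


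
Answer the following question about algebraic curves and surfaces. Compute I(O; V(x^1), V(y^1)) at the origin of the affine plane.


The intersection multiplicity of V(x^a) and V(y^b) at the origin is:
I(O; V(x^1), V(y^1)) = dim_k(k[x,y]/(x^1, y^1))
A basis for k[x,y]/(x^1, y^1) is the set of monomials x^i * y^j
where 0 <= i < 1 and 0 <= j < 1.
The number of such monomials is 1 * 1 = 1

1


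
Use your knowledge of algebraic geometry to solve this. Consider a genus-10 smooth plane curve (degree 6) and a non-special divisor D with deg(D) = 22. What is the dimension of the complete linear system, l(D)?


First, compute the genus of a smooth plane curve of degree 6:
g = (d-1)(d-2)/2 = (6-1)(6-2)/2 = 10
For a non-special divisor D (i.e., h^1(D) = 0), Riemann-Roch gives:
l(D) = deg(D) - g + 1
Since deg(D) = 22 >= 2g - 1 = 19, D is non-special.
l(D) = 22 - 10 + 1 = 13

13


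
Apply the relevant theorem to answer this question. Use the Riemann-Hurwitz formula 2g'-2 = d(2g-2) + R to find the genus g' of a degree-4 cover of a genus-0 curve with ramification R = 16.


Riemann-Hurwitz formula: 2g' - 2 = d(2g - 2) + R
Given: d = 4, g = 0, R = 16
2g' - 2 = 4*(2*0 - 2) + 16
2g' - 2 = 4*(-2) + 16
2g' - 2 = -8 + 16 = 8
2g' = 10
g' = 5

5


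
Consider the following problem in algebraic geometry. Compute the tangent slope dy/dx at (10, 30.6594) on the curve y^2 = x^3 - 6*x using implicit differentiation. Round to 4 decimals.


Using implicit differentiation of y^2 = x^3 - 6*x:
2y * dy/dx = 3x^2 - 6
dy/dx = (3x^2 - 6)/(2y)
Numerator: 3*10^2 - 6 = 294
Denominator: 2*30.6594 = 61.3188
dy/dx = 294/61.3188 = 4.7946

4.7946


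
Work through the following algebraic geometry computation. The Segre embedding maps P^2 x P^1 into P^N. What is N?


The Segre embedding maps P^m x P^n into P^N via
all products of coordinates from each factor.
N = (m+1)(n+1) - 1
N = (2+1)(1+1) - 1
N = 3*2 - 1
N = 6 - 1 = 5

5


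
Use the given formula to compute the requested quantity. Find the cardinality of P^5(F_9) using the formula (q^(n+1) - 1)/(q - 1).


P^5(F_9) has (q^(n+1) - 1)/(q - 1) points.
= 9^5 + 9^4 + 9^3 + 9^2 + 9^1 + 9^0
= 59049 + 6561 + 729 + 81 + 9 + 1
= 66430

66430


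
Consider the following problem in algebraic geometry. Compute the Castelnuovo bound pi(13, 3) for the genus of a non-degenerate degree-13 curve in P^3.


Castelnuovo's bound: write d - 1 = m(r-1) + epsilon with 0 <= epsilon < r-1.
d - 1 = 13 - 1 = 12
r - 1 = 3 - 1 = 2
12 = 6*2 + 0, so m = 6, epsilon = 0
pi(d, r) = m(m-1)(r-1)/2 + m*epsilon
= 6*5*2/2 + 6*0
= 60/2 + 0
= 30 + 0 = 30

30


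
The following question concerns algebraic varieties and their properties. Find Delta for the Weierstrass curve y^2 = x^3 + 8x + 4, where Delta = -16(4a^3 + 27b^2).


Compute each component:
4a^3 = 4*8^3 = 4*512 = 2048
27b^2 = 27*4^2 = 27*16 = 432
4a^3 + 27b^2 = 2048 + 432 = 2480
Delta = -16*2480 = -39680

-39680


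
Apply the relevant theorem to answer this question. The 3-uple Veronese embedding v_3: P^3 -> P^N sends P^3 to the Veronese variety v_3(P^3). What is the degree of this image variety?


The Veronese variety v_3(P^3) has degree d^r.
d^r = 3^3 = 27

27


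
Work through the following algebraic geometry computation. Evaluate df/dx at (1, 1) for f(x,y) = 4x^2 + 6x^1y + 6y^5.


df/dx = 2*4*x^1 + 1*6*x^0*y
At (1,1): 2*4*1^1 + 1*6*1^0*1
= 8 + 6
= 14

14


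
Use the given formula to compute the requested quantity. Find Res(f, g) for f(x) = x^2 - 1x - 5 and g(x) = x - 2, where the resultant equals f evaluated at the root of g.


For Res(f, x - c), we evaluate f at x = c.
f(2) = 2^2 - 1*2 - 5
= 4 - 2 - 5
= 2 - 5 = -3
Res(f, g) = -3

-3


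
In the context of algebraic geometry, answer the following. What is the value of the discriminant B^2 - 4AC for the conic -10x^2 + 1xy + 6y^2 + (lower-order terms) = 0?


The discriminant of a conic Ax^2 + Bxy + Cy^2 + ... = 0 is B^2 - 4AC.
B^2 = 1^2 = 1
4AC = 4*(-10)*6 = -240
Discriminant = 1 + 240 = 241

241


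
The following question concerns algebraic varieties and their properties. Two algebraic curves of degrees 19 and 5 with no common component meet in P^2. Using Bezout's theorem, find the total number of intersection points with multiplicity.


Bezout's theorem states the intersection count equals the product of degrees.
Intersection count = 19 * 5 = 95

95


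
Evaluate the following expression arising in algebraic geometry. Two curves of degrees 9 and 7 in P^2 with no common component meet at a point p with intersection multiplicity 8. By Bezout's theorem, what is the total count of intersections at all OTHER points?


By Bezout's theorem, the total intersection number is d1 * d2.
Total = 9 * 7 = 63
Intersection multiplicity at p = 8
Remaining intersections = 63 - 8 = 55

55


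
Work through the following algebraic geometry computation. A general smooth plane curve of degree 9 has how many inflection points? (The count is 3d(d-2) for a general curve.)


For a general smooth plane curve C of degree d, the inflection points are
the intersection of C with its Hessian curve, which has degree 3(d-2).
By Bezout, the total intersection number is d * 3(d-2) = 9 * 21 = 189.
For a general curve every flex is ordinary, so each contributes
multiplicity 1 to C·Hess(C), and the number of distinct inflection
points is 3d(d-2).
Inflection points = 3*9*(9-2) = 3*9*7 = 189

189


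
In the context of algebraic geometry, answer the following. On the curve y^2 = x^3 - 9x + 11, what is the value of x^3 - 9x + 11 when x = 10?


Compute x^3 - 9x + 11 at x = 10:
x^3 = 10^3 = 1000
(-9)*x = (-9)*10 = -90
Sum: 1000 - 90 + 11 = 921

921


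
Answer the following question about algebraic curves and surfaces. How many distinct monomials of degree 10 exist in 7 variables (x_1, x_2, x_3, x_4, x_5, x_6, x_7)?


The number of degree-10 monomials in 7 variables is C(d+n-1, n-1).
= C(10+7-1, 7-1) = C(16, 6)
= 8008

8008


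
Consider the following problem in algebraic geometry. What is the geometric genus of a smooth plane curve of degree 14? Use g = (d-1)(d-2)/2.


Using the genus formula for smooth plane curves:
g = (d-1)(d-2)/2
g = (14-1)(14-2)/2
g = 13*12/2
g = 156/2 = 78

78


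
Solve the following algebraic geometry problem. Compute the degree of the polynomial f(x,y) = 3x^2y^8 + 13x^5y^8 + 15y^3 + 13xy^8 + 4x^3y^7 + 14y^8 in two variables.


Examine each term for its total degree (sum of exponents).
  Term '3x^2y^8' has total degree 2+8 = 10.
  Term '13x^5y^8' has total degree 5+8 = 13.
  Term '15y^3' has total degree 0+3 = 3.
  Term '13xy^8' has total degree 1+8 = 9.
  Term '4x^3y^7' has total degree 3+7 = 10.
  Term '14y^8' has total degree 0+8 = 8.
The maximum total degree among all terms is 13.

13


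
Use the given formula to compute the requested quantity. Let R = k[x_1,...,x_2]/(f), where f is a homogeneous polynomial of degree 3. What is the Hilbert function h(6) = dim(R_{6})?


For R = k[x_1,...,x_n]/(f) with f homogeneous of degree e:
The Hilbert series is (1 - t^e)/(1 - t)^n.
So h(d) = C(d+n-1, n-1) - C(d-e+n-1, n-1) for d >= e.
With n=2, e=3, d=6:
C(6+2-1, 2-1) = C(7, 1) = 7
C(6-3+2-1, 2-1) = C(4, 1) = 4
h(6) = 7 - 4 = 3

3


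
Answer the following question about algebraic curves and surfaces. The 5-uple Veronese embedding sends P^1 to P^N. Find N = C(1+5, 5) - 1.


The Veronese embedding v_d: P^n -> P^N maps each point to all
degree-d monomials in n+1 homogeneous coordinates.
N = C(n+d, d) - 1
N = C(1+5, 5) - 1
N = C(6, 5) - 1
C(6, 5) = 6
N = 6 - 1 = 5

5


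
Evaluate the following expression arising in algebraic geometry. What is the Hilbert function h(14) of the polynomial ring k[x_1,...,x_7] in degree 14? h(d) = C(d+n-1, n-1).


The Hilbert function for the polynomial ring in 7 variables is:
h(d) = C(d+n-1, n-1)
h(14) = C(14+7-1, 7-1) = C(20, 6)
= 20! / (6! * 14!)
= 38760

38760


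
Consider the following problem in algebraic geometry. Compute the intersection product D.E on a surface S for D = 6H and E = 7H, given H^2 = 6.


Using bilinearity of the intersection pairing on a surface S:
(aH).(bH) = ab * (H.H)
We have H^2 = 6.
D.E = (6H).(7H) = 6*7*6
= 42*6
= 252

252


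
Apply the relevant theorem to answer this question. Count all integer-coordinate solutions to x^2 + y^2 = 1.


Systematically check integer values of x where x^2 <= 1.
For each valid x, check if 1 - x^2 is a perfect square.
x=0: 1 - 0 = 1, sqrt = 1 (valid)
x=1: 1 - 1 = 0, sqrt = 0 (valid)
Total integer solutions found: 4

4


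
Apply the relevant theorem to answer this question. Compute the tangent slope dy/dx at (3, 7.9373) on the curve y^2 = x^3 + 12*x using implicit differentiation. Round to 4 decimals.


Using implicit differentiation of y^2 = x^3 + 12*x:
2y * dy/dx = 3x^2 + 12
dy/dx = (3x^2 + 12)/(2y)
Numerator: 3*3^2 + 12 = 39
Denominator: 2*7.9373 = 15.8746
dy/dx = 39/15.8746 = 2.4568

2.4568


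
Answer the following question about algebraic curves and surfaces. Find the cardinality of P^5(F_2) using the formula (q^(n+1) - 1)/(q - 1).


P^5(F_2) has (q^(n+1) - 1)/(q - 1) points.
= 2^5 + 2^4 + 2^3 + 2^2 + 2^1 + 2^0
= 32 + 16 + 8 + 4 + 2 + 1
= 63

63


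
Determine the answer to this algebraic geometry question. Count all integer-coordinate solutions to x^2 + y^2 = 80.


Systematically check integer values of x where x^2 <= 80.
For each valid x, check if 80 - x^2 is a perfect square.
x=4: 80 - 16 = 64, sqrt = 8 (valid)
x=8: 80 - 64 = 16, sqrt = 4 (valid)
Total integer solutions found: 8

8


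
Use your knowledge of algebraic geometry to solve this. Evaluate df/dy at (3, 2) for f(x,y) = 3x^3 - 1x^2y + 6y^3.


df/dy = (-1)*x^2 + 3*6*y^2
At (3,2): (-1)*3^2 + 3*6*2^2
= -9 + 72
= 63

63


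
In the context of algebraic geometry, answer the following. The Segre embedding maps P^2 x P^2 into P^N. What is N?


The Segre embedding maps P^m x P^n into P^N via
all products of coordinates from each factor.
N = (m+1)(n+1) - 1
N = (2+1)(2+1) - 1
N = 3*3 - 1
N = 9 - 1 = 8

8


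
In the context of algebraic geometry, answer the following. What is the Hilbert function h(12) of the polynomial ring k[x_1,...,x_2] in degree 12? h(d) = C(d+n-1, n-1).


The Hilbert function for the polynomial ring in 2 variables is:
h(d) = C(d+n-1, n-1)
h(12) = C(12+2-1, 2-1) = C(13, 1)
= 13! / (1! * 12!)
= 13

13


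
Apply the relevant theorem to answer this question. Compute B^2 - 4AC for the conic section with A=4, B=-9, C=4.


The discriminant of a conic Ax^2 + Bxy + Cy^2 + ... = 0 is B^2 - 4AC.
B^2 = (-9)^2 = 81
4AC = 4*4*4 = 64
Discriminant = 81 - 64 = 17

17


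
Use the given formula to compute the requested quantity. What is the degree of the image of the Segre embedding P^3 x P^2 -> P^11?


The degree of the Segre variety P^3 x P^2 is C(m+n, m).
= C(5, 3)
= 10

10


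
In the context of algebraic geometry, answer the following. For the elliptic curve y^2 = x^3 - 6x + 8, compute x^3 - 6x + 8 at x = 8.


Compute x^3 - 6x + 8 at x = 8:
x^3 = 8^3 = 512
(-6)*x = (-6)*8 = -48
Sum: 512 - 48 + 8 = 472

472


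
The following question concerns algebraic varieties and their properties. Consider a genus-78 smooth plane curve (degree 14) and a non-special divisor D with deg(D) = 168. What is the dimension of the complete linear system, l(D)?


First, compute the genus of a smooth plane curve of degree 14:
g = (d-1)(d-2)/2 = (14-1)(14-2)/2 = 78
For a non-special divisor D (i.e., h^1(D) = 0), Riemann-Roch gives:
l(D) = deg(D) - g + 1
Since deg(D) = 168 >= 2g - 1 = 155, D is non-special.
l(D) = 168 - 78 + 1 = 91

91


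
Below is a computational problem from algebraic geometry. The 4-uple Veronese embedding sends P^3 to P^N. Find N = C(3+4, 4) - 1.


The Veronese embedding v_d: P^n -> P^N maps each point to all
degree-d monomials in n+1 homogeneous coordinates.
N = C(n+d, d) - 1
N = C(3+4, 4) - 1
N = C(7, 4) - 1
C(7, 4) = 35
N = 35 - 1 = 34

34


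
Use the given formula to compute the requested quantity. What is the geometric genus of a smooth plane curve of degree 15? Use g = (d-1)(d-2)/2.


Using the genus formula for smooth plane curves:
g = (d-1)(d-2)/2
g = (15-1)(15-2)/2
g = 14*13/2
g = 182/2 = 91

91


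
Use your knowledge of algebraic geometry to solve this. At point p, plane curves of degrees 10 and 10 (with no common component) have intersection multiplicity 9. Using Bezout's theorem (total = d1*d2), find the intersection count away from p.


By Bezout's theorem, the total intersection number is d1 * d2.
Total = 10 * 10 = 100
Intersection multiplicity at p = 9
Remaining intersections = 100 - 9 = 91

91


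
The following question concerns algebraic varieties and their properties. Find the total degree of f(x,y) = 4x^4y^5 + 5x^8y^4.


Examine each term for its total degree (sum of exponents).
  Term '4x^4y^5' has total degree 4+5 = 9.
  Term '5x^8y^4' has total degree 8+4 = 12.
The maximum total degree among all terms is 12.

12


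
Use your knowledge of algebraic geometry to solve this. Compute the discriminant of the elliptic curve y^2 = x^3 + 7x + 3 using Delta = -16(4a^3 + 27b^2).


Compute each component:
4a^3 = 4*7^3 = 4*343 = 1372
27b^2 = 27*3^2 = 27*9 = 243
4a^3 + 27b^2 = 1372 + 243 = 1615
Delta = -16*1615 = -25840

-25840


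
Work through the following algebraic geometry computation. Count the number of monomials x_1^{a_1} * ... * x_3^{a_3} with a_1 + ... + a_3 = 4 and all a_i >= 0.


The number of degree-4 monomials in 3 variables is C(d+n-1, n-1).
= C(4+3-1, 3-1) = C(6, 2)
= 15

15


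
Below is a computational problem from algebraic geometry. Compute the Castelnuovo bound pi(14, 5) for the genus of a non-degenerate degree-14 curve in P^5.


Castelnuovo's bound: write d - 1 = m(r-1) + epsilon with 0 <= epsilon < r-1.
d - 1 = 14 - 1 = 13
r - 1 = 5 - 1 = 4
13 = 3*4 + 1, so m = 3, epsilon = 1
pi(d, r) = m(m-1)(r-1)/2 + m*epsilon
= 3*2*4/2 + 3*1
= 24/2 + 3
= 12 + 3 = 15

15


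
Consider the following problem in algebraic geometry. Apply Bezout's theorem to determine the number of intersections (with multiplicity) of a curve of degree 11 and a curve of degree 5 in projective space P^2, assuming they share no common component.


Bezout's theorem states the intersection count equals the product of degrees.
Intersection count = 11 * 5 = 55

55


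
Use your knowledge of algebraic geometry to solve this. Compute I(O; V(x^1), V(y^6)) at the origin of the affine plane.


The intersection multiplicity of V(x^a) and V(y^b) at the origin is:
I(O; V(x^1), V(y^6)) = dim_k(k[x,y]/(x^1, y^6))
A basis for k[x,y]/(x^1, y^6) is the set of monomials x^i * y^j
where 0 <= i < 1 and 0 <= j < 6.
The number of such monomials is 1 * 6 = 6

6


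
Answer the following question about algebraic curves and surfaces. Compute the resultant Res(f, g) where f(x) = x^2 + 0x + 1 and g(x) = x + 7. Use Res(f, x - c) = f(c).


For Res(f, x - c), we evaluate f at x = c.
f(-7) = (-7)^2 + 0*(-7) + 1
= 49 + 0 + 1
= 49 + 1 = 50
Res(f, g) = 50

50


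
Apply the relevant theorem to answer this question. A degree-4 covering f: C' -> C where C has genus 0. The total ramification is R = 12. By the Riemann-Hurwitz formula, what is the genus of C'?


Riemann-Hurwitz formula: 2g' - 2 = d(2g - 2) + R
Given: d = 4, g = 0, R = 12
2g' - 2 = 4*(2*0 - 2) + 12
2g' - 2 = 4*(-2) + 12
2g' - 2 = -8 + 12 = 4
2g' = 6
g' = 3

3


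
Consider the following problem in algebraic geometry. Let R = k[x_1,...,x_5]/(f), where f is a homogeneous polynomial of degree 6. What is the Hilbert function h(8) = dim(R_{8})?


For R = k[x_1,...,x_n]/(f) with f homogeneous of degree e:
The Hilbert series is (1 - t^e)/(1 - t)^n.
So h(d) = C(d+n-1, n-1) - C(d-e+n-1, n-1) for d >= e.
With n=5, e=6, d=8:
C(8+5-1, 5-1) = C(12, 4) = 495
C(8-6+5-1, 5-1) = C(6, 4) = 15
h(8) = 495 - 15 = 480

480


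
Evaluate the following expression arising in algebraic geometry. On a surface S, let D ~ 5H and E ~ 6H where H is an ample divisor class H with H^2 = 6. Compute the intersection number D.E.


Using bilinearity of the intersection pairing on a surface S:
(aH).(bH) = ab * (H.H)
We have H^2 = 6.
D.E = (5H).(6H) = 5*6*6
= 30*6
= 180

180


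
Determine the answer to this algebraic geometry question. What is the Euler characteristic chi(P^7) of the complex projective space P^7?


The complex projective space P^7 has one cell in each even real dimension 0, 2, ..., 14.
The cohomology groups are H^{2k}(P^7) = Z for k = 0,...,7, and 0 otherwise.
Euler characteristic = sum of Betti numbers = 1 per even-dimensional cohomology group.
chi(P^7) = 7 + 1 = 8

8


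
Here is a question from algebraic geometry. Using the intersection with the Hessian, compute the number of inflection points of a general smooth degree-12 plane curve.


For a general smooth plane curve C of degree d, the inflection points are
the intersection of C with its Hessian curve, which has degree 3(d-2).
By Bezout, the total intersection number is d * 3(d-2) = 12 * 30 = 360.
For a general curve every flex is ordinary, so each contributes
multiplicity 1 to C·Hess(C), and the number of distinct inflection
points is 3d(d-2).
Inflection points = 3*12*(12-2) = 3*12*10 = 360

360


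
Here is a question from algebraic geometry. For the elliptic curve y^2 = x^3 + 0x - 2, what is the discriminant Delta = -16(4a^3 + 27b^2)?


Compute each component:
4a^3 = 4*0^3 = 4*0 = 0
27b^2 = 27*(-2)^2 = 27*4 = 108
4a^3 + 27b^2 = 0 + 108 = 108
Delta = -16*108 = -1728

-1728


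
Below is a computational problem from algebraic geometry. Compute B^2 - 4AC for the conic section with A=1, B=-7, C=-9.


The discriminant of a conic Ax^2 + Bxy + Cy^2 + ... = 0 is B^2 - 4AC.
B^2 = (-7)^2 = 49
4AC = 4*1*(-9) = -36
Discriminant = 49 + 36 = 85

85


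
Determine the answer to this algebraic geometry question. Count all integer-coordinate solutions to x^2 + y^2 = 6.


Systematically check integer values of x where x^2 <= 6.
For each valid x, check if 6 - x^2 is a perfect square.
Total integer solutions found: 0

0


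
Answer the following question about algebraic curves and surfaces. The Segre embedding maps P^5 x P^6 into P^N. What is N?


The Segre embedding maps P^m x P^n into P^N via
all products of coordinates from each factor.
N = (m+1)(n+1) - 1
N = (5+1)(6+1) - 1
N = 6*7 - 1
N = 42 - 1 = 41

41


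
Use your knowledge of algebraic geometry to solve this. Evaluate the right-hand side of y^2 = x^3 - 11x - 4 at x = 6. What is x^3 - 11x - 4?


Compute x^3 - 11x - 4 at x = 6:
x^3 = 6^3 = 216
(-11)*x = (-11)*6 = -66
Sum: 216 - 66 - 4 = 146

146


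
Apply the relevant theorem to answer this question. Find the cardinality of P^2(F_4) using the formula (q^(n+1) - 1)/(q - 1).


P^2(F_4) has (q^(n+1) - 1)/(q - 1) points.
= 4^2 + 4^1 + 4^0
= 16 + 4 + 1
= 21

21


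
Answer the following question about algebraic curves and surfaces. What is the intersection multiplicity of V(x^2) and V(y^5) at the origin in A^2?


The intersection multiplicity of V(x^a) and V(y^b) at the origin is:
I(O; V(x^2), V(y^5)) = dim_k(k[x,y]/(x^2, y^5))
A basis for k[x,y]/(x^2, y^5) is the set of monomials x^i * y^j
where 0 <= i < 2 and 0 <= j < 5.
The number of such monomials is 2 * 5 = 10

10


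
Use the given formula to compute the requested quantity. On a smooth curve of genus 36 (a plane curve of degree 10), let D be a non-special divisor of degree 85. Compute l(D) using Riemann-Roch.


First, compute the genus of a smooth plane curve of degree 10:
g = (d-1)(d-2)/2 = (10-1)(10-2)/2 = 36
For a non-special divisor D (i.e., h^1(D) = 0), Riemann-Roch gives:
l(D) = deg(D) - g + 1
Since deg(D) = 85 >= 2g - 1 = 71, D is non-special.
l(D) = 85 - 36 + 1 = 50

50


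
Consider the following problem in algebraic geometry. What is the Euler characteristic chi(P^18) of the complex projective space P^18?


The complex projective space P^18 has one cell in each even real dimension 0, 2, ..., 36.
The cohomology groups are H^{2k}(P^18) = Z for k = 0,...,18, and 0 otherwise.
Euler characteristic = sum of Betti numbers = 1 per even-dimensional cohomology group.
chi(P^18) = 18 + 1 = 19

19


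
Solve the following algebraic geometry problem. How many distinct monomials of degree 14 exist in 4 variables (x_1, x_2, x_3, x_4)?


The number of degree-14 monomials in 4 variables is C(d+n-1, n-1).
= C(14+4-1, 4-1) = C(17, 3)
= 680

680


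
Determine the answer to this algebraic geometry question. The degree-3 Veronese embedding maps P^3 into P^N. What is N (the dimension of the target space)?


The Veronese embedding v_d: P^n -> P^N maps each point to all
degree-d monomials in n+1 homogeneous coordinates.
N = C(n+d, d) - 1
N = C(3+3, 3) - 1
N = C(6, 3) - 1
C(6, 3) = 20
N = 20 - 1 = 19

19


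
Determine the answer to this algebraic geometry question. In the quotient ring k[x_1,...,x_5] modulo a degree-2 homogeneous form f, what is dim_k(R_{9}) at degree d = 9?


For R = k[x_1,...,x_n]/(f) with f homogeneous of degree e:
The Hilbert series is (1 - t^e)/(1 - t)^n.
So h(d) = C(d+n-1, n-1) - C(d-e+n-1, n-1) for d >= e.
With n=5, e=2, d=9:
C(9+5-1, 5-1) = C(13, 4) = 715
C(9-2+5-1, 5-1) = C(11, 4) = 330
h(9) = 715 - 330 = 385

385


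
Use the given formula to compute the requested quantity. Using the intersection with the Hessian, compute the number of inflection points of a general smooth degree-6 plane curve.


For a general smooth plane curve C of degree d, the inflection points are
the intersection of C with its Hessian curve, which has degree 3(d-2).
By Bezout, the total intersection number is d * 3(d-2) = 6 * 12 = 72.
For a general curve every flex is ordinary, so each contributes
multiplicity 1 to C·Hess(C), and the number of distinct inflection
points is 3d(d-2).
Inflection points = 3*6*(6-2) = 3*6*4 = 72

72


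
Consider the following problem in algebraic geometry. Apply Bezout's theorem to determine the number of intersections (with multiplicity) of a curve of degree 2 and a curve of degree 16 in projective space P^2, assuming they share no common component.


Bezout's theorem states the intersection count equals the product of degrees.
Intersection count = 2 * 16 = 32

32


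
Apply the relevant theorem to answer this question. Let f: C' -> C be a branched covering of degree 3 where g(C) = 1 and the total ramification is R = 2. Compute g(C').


Riemann-Hurwitz formula: 2g' - 2 = d(2g - 2) + R
Given: d = 3, g = 1, R = 2
2g' - 2 = 3*(2*1 - 2) + 2
2g' - 2 = 3*0 + 2
2g' - 2 = 0 + 2 = 2
2g' = 4
g' = 2

2


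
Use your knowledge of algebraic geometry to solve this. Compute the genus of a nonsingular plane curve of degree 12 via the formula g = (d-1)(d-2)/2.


Using the genus formula for smooth plane curves:
g = (d-1)(d-2)/2
g = (12-1)(12-2)/2
g = 11*10/2
g = 110/2 = 55

55
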